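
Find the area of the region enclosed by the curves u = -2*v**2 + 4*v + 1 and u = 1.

Both boundary curves give u as a function of v, so integrate with respect to v. Setting them equal: -2*v**2 + 4*v = 0, i.e. -2*v*(v - 2) = 0, so they meet at v = 0, 2.
For v in [0, 2], u = -2*v**2 + 4*v + 1 is on the right; area = ∫[0,2] (-2*v**2 + 4*v) dv = 8/3.

8/3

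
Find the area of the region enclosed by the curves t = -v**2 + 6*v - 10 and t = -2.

4/3

Both boundary curves give t as a function of v, so integrate with respect to v. Setting them equal: -v**2 + 6*v - 8 = 0, i.e. -(v - 4)*(v - 2) = 0, so they meet at v = 2, 4.
For v in [2, 4], t = -v**2 + 6*v - 10 is on the right; area = ∫[2,4] (-v**2 + 6*v - 8) dv = 4/3.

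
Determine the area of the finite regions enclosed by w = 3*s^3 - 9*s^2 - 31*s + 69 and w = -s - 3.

Set the curves equal: 3*s^3 - 9*s^2 - 31*s + 69 = -s - 3, so 3*s^3 - 9*s^2 - 30*s + 72 = 0, which factors as 3*(s - 4)*(s - 2)*(s + 3) = 0. The curves meet at s = -3, 2, 4.
On [-3, 2], w = 3*s^3 - 9*s^2 - 31*s + 69 is on top; that piece has area ∫[-3,2] (3*s^3 - 9*s^2 - 30*s + 72) ds = 1125/4.
On [2, 4], w = -s - 3 is on top; that piece has area ∫[2,4] (-(3*s^3 - 9*s^2 - 30*s + 72)) ds = 24.
Total enclosed area = 1125/4 + 24 = 1221/4.

1221/4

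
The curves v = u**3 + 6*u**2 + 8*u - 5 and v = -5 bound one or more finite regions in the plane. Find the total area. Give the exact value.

Set the curves equal: u**3 + 6*u**2 + 8*u - 5 = -5, so u**3 + 6*u**2 + 8*u = 0, which factors as u*(u + 2)*(u + 4) = 0. The curves meet at u = -4, -2, 0.
On [-4, -2], v = u**3 + 6*u**2 + 8*u - 5 is on top; that piece has area ∫[-4,-2] (u**3 + 6*u**2 + 8*u) du = 4.
On [-2, 0], v = -5 is on top; that piece has area ∫[-2,0] (-(u**3 + 6*u**2 + 8*u)) du = 4.
Total enclosed area = 4 + 4 = 8.

8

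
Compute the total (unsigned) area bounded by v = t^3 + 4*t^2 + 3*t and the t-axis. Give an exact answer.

The curve meets the t-axis where t^3 + 4*t^2 + 3*t = 0, i.e. t*(t + 1)*(t + 3) = 0, at t = -3, -1, 0.
On [-3, -1] the curve lies above the axis; ∫[-3,-1] (t^3 + 4*t^2 + 3*t) dt = 8/3, giving area 8/3.
On [-1, 0] the curve lies below the axis; ∫[-1,0] (t^3 + 4*t^2 + 3*t) dt = -5/12, giving area 5/12.
Total area = 8/3 + 5/12 = 37/12.

37/12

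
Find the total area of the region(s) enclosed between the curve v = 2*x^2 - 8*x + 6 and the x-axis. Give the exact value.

8/3

The curve meets the x-axis where 2*x^2 - 8*x + 6 = 0, i.e. 2*(x - 3)*(x - 1) = 0, at x = 1, 3.
On [1, 3] the curve lies below the axis; ∫[1,3] (2*x^2 - 8*x + 6) dx = -8/3, giving area 8/3.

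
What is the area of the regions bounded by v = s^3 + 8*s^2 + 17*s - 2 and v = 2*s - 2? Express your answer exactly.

Set the curves equal: s^3 + 8*s^2 + 17*s - 2 = 2*s - 2, so s^3 + 8*s^2 + 15*s = 0, which factors as s*(s + 3)*(s + 5) = 0. The curves meet at s = -5, -3, 0.
On [-5, -3], v = s^3 + 8*s^2 + 17*s - 2 is on top; that piece has area ∫[-5,-3] (s^3 + 8*s^2 + 15*s) ds = 16/3.
On [-3, 0], v = 2*s - 2 is on top; that piece has area ∫[-3,0] (-(s^3 + 8*s^2 + 15*s)) ds = 63/4.
Total enclosed area = 16/3 + 63/4 = 253/12.

253/12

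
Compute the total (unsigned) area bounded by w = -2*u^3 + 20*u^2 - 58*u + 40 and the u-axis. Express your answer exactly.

The curve meets the u-axis where -2*u^3 + 20*u^2 - 58*u + 40 = 0, i.e. -2*(u - 5)*(u - 4)*(u - 1) = 0, at u = 1, 4, 5.
On [1, 4] the curve lies below the axis; ∫[1,4] (-2*u^3 + 20*u^2 - 58*u + 40) du = -45/2, giving area 45/2.
On [4, 5] the curve lies above the axis; ∫[4,5] (-2*u^3 + 20*u^2 - 58*u + 40) du = 7/6, giving area 7/6.
Total area = 45/2 + 7/6 = 71/3.

71/3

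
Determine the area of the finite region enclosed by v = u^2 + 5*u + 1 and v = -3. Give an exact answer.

9/2

Set the curves equal: u^2 + 5*u + 1 = -3, so u^2 + 5*u + 4 = 0, which factors as (u + 1)*(u + 4) = 0. The curves meet at u = -4, -1.
On [-4, -1], v = -3 is on top; that piece has area ∫[-4,-1] (-(u^2 + 5*u + 4)) du = 9/2.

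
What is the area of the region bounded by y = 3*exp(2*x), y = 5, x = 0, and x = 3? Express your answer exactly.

The difference (3*exp(2*x)) - (5) = 3*exp(2*x) - 5 changes sign at x = -log(3)/2 + log(5)/2 inside [0, 3], so split the integral there.
∫[0,-log(3)/2 + log(5)/2] (3*exp(2*x) - 5) dx = log(9*sqrt(15)/125) + 1; the area of that piece is -1 + log(25*sqrt(15)/27).
∫[-log(3)/2 + log(5)/2,3] (3*exp(2*x) - 5) dx = -35/2 - 5*log(3)/2 + 5*log(5)/2 + 3*exp(6)/2.
Total area = (-1 + log(25*sqrt(15)/27)) + (-35/2 - 5*log(3)/2 + 5*log(5)/2 + 3*exp(6)/2) = -37/2 - 11*log(3)/2 + log(15)/2 + 9*log(5)/2 + 3*exp(6)/2.

-37/2 - 11*log(3)/2 + log(15)/2 + 9*log(5)/2 + 3*exp(6)/2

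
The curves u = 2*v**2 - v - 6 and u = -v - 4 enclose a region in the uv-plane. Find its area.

Both boundary curves give u as a function of v, so integrate with respect to v. Setting them equal: 2*v**2 - 2 = 0, i.e. 2*(v - 1)*(v + 1) = 0, so they meet at v = -1, 1.
For v in [-1, 1], u = 2*v**2 - v - 6 is on the left; area = ∫[-1,1] (-(2*v**2 - 2)) dv = 8/3.

8/3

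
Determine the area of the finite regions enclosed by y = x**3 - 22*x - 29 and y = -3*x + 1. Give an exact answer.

Set the curves equal: x**3 - 22*x - 29 = -3*x + 1, so x**3 - 19*x - 30 = 0, which factors as (x - 5)*(x + 2)*(x + 3) = 0. The curves meet at x = -3, -2, 5.
On [-3, -2], y = x**3 - 22*x - 29 is on top; that piece has area ∫[-3,-2] (x**3 - 19*x - 30) dx = 5/4.
On [-2, 5], y = -3*x + 1 is on top; that piece has area ∫[-2,5] (-(x**3 - 19*x - 30)) dx = 1029/4.
Total enclosed area = 5/4 + 1029/4 = 517/2.

517/2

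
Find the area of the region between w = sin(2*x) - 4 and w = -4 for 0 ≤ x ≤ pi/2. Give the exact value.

1

On [0, pi/2], (sin(2*x) - 4) - (-4) = sin(2*x) is ≥ 0 throughout, so the area is a single integral of |sin(2*x)|.
∫[0,pi/2] (sin(2*x)) dx = 1.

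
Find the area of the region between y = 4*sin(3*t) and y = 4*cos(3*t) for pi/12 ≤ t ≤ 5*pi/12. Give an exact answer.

8*sqrt(2)/3

On [pi/12, 5*pi/12], (4*sin(3*t)) - (4*cos(3*t)) = 4*sin(3*t) - 4*cos(3*t) is ≥ 0 throughout, so the area is a single integral of |4*sin(3*t) - 4*cos(3*t)|.
∫[pi/12,5*pi/12] (4*sin(3*t) - 4*cos(3*t)) dt = 8*sqrt(2)/3.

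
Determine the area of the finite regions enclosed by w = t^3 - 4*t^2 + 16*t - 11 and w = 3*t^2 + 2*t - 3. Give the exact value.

Set the curves equal: t^3 - 4*t^2 + 16*t - 11 = 3*t^2 + 2*t - 3, so t^3 - 7*t^2 + 14*t - 8 = 0, which factors as (t - 4)*(t - 2)*(t - 1) = 0. The curves meet at t = 1, 2, 4.
On [1, 2], w = t^3 - 4*t^2 + 16*t - 11 is on top; that piece has area ∫[1,2] (t^3 - 7*t^2 + 14*t - 8) dt = 5/12.
On [2, 4], w = 3*t^2 + 2*t - 3 is on top; that piece has area ∫[2,4] (-(t^3 - 7*t^2 + 14*t - 8)) dt = 8/3.
Total enclosed area = 5/12 + 8/3 = 37/12.

37/12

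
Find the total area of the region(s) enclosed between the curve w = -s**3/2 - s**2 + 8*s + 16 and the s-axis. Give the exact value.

284/3

The curve meets the s-axis where -s**3/2 - s**2 + 8*s + 16 = 0, i.e. -(s - 4)*(s + 2)*(s + 4)/2 = 0, at s = -4, -2, 4.
On [-4, -2] the curve lies below the axis; ∫[-4,-2] (-s**3/2 - s**2 + 8*s + 16) ds = -14/3, giving area 14/3.
On [-2, 4] the curve lies above the axis; ∫[-2,4] (-s**3/2 - s**2 + 8*s + 16) ds = 90, giving area 90.
Total area = 14/3 + 90 = 284/3.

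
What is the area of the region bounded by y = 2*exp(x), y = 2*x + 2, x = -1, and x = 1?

On [-1, 1], (2*exp(x)) - (2*x + 2) = -2*x + 2*exp(x) - 2 is ≥ 0 throughout, so the area is a single integral of |-2*x + 2*exp(x) - 2|.
∫[-1,1] (-2*x + 2*exp(x) - 2) dx = -4 - 2*exp(-1) + 2*exp(1).

-4 - 2*exp(-1) + 2*exp(1)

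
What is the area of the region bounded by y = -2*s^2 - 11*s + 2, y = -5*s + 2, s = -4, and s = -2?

The difference (-2*s^2 - 11*s + 2) - (-5*s + 2) = -2*s^2 - 6*s changes sign at s = -3 inside [-4, -2], so split the integral there.
∫[-4,-3] (-2*s^2 - 6*s) ds = -11/3; the area of that piece is 11/3.
∫[-3,-2] (-2*s^2 - 6*s) ds = 7/3.
Total area = 11/3 + 7/3 = 6.

6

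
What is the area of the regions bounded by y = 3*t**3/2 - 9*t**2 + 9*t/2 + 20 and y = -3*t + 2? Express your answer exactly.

393/8

Set the curves equal: 3*t**3/2 - 9*t**2 + 9*t/2 + 20 = -3*t + 2, so 3*t**3/2 - 9*t**2 + 15*t/2 + 18 = 0, which factors as 3*(t - 4)*(t - 3)*(t + 1)/2 = 0. The curves meet at t = -1, 3, 4.
On [-1, 3], y = 3*t**3/2 - 9*t**2 + 9*t/2 + 20 is on top; that piece has area ∫[-1,3] (3*t**3/2 - 9*t**2 + 15*t/2 + 18) dt = 48.
On [3, 4], y = -3*t + 2 is on top; that piece has area ∫[3,4] (-(3*t**3/2 - 9*t**2 + 15*t/2 + 18)) dt = 9/8.
Total enclosed area = 48 + 9/8 = 393/8.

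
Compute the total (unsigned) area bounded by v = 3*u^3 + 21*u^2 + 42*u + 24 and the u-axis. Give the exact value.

The curve meets the u-axis where 3*u^3 + 21*u^2 + 42*u + 24 = 0, i.e. 3*(u + 1)*(u + 2)*(u + 4) = 0, at u = -4, -2, -1.
On [-4, -2] the curve lies above the axis; ∫[-4,-2] (3*u^3 + 21*u^2 + 42*u + 24) du = 8, giving area 8.
On [-2, -1] the curve lies below the axis; ∫[-2,-1] (3*u^3 + 21*u^2 + 42*u + 24) du = -5/4, giving area 5/4.
Total area = 8 + 5/4 = 37/4.

37/4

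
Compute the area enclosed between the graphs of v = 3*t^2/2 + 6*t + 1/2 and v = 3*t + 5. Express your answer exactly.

16

Set the curves equal: 3*t^2/2 + 6*t + 1/2 = 3*t + 5, so 3*t^2/2 + 3*t - 9/2 = 0, which factors as 3*(t - 1)*(t + 3)/2 = 0. The curves meet at t = -3, 1.
On [-3, 1], v = 3*t + 5 is on top; that piece has area ∫[-3,1] (-(3*t^2/2 + 3*t - 9/2)) dt = 16.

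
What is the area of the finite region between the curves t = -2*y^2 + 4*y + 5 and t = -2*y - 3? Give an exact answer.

125/3

Both boundary curves give t as a function of y, so integrate with respect to y. Setting them equal: -2*y^2 + 6*y + 8 = 0, i.e. -2*(y - 4)*(y + 1) = 0, so they meet at y = -1, 4.
For y in [-1, 4], t = -2*y^2 + 4*y + 5 is on the right; area = ∫[-1,4] (-2*y^2 + 6*y + 8) dy = 125/3.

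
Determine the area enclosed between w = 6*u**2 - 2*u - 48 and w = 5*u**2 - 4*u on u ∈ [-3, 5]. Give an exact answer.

952/3

On [-3, 5], (6*u**2 - 2*u - 48) - (5*u**2 - 4*u) = u**2 + 2*u - 48 is ≤ 0 throughout, so the area is a single integral of |u**2 + 2*u - 48|.
∫[-3,5] (u**2 + 2*u - 48) du = -952/3; the area of that piece is 952/3.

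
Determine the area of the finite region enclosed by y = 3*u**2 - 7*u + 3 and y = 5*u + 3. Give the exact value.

Set the curves equal: 3*u**2 - 7*u + 3 = 5*u + 3, so 3*u**2 - 12*u = 0, which factors as 3*u*(u - 4) = 0. The curves meet at u = 0, 4.
On [0, 4], y = 5*u + 3 is on top; that piece has area ∫[0,4] (-(3*u**2 - 12*u)) du = 32.

32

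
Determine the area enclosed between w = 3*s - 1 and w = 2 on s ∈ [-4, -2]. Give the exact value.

On [-4, -2], (3*s - 1) - (2) = 3*s - 3 is ≤ 0 throughout, so the area is a single integral of |3*s - 3|.
∫[-4,-2] (3*s - 3) ds = -24; the area of that piece is 24.

24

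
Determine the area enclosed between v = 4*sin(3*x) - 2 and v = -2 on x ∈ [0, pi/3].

On [0, pi/3], (4*sin(3*x) - 2) - (-2) = 4*sin(3*x) is ≥ 0 throughout, so the area is a single integral of |4*sin(3*x)|.
∫[0,pi/3] (4*sin(3*x)) dx = 8/3.

8/3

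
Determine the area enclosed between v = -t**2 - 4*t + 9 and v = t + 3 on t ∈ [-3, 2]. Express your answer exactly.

77/2

The difference (-t**2 - 4*t + 9) - (t + 3) = -t**2 - 5*t + 6 changes sign at t = 1 inside [-3, 2], so split the integral there.
∫[-3,1] (-t**2 - 5*t + 6) dt = 104/3.
∫[1,2] (-t**2 - 5*t + 6) dt = -23/6; the area of that piece is 23/6.
Total area = 104/3 + 23/6 = 77/2.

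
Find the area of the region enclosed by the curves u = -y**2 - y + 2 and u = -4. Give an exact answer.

125/6

Both boundary curves give u as a function of y, so integrate with respect to y. Setting them equal: -y**2 - y + 6 = 0, i.e. -(y - 2)*(y + 3) = 0, so they meet at y = -3, 2.
For y in [-3, 2], u = -y**2 - y + 2 is on the right; area = ∫[-3,2] (-y**2 - y + 6) dy = 125/6.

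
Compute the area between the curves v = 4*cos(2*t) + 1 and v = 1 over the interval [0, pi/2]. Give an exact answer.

4

The difference (4*cos(2*t) + 1) - (1) = 4*cos(2*t) changes sign at t = pi/4 inside [0, pi/2], so split the integral there.
∫[0,pi/4] (4*cos(2*t)) dt = 2.
∫[pi/4,pi/2] (4*cos(2*t)) dt = -2; the area of that piece is 2.
Total area = 2 + 2 = 4.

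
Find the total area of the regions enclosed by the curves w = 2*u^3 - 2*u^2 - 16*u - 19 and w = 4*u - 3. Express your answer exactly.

Set the curves equal: 2*u^3 - 2*u^2 - 16*u - 19 = 4*u - 3, so 2*u^3 - 2*u^2 - 20*u - 16 = 0, which factors as 2*(u - 4)*(u + 1)*(u + 2) = 0. The curves meet at u = -2, -1, 4.
On [-2, -1], w = 2*u^3 - 2*u^2 - 16*u - 19 is on top; that piece has area ∫[-2,-1] (2*u^3 - 2*u^2 - 20*u - 16) du = 11/6.
On [-1, 4], w = 4*u - 3 is on top; that piece has area ∫[-1,4] (-(2*u^3 - 2*u^2 - 20*u - 16)) du = 875/6.
Total enclosed area = 11/6 + 875/6 = 443/3.

443/3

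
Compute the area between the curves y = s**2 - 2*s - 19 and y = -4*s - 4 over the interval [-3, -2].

On [-3, -2], (s**2 - 2*s - 19) - (-4*s - 4) = s**2 + 2*s - 15 is ≤ 0 throughout, so the area is a single integral of |s**2 + 2*s - 15|.
∫[-3,-2] (s**2 + 2*s - 15) ds = -41/3; the area of that piece is 41/3.

41/3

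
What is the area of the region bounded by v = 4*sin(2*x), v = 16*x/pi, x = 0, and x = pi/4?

2 - pi/2

On [0, pi/4], (4*sin(2*x)) - (16*x/pi) = -16*x/pi + 4*sin(2*x) is ≥ 0 throughout, so the area is a single integral of |-16*x/pi + 4*sin(2*x)|.
∫[0,pi/4] (-16*x/pi + 4*sin(2*x)) dx = 2 - pi/2.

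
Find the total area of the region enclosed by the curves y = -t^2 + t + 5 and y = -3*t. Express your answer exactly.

36

Set the curves equal: -t^2 + t + 5 = -3*t, so -t^2 + 4*t + 5 = 0, which factors as -(t - 5)*(t + 1) = 0. The curves meet at t = -1, 5.
On [-1, 5], y = -t^2 + t + 5 is on top; that piece has area ∫[-1,5] (-t^2 + 4*t + 5) dt = 36.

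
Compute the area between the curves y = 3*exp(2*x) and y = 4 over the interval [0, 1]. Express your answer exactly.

The difference (3*exp(2*x)) - (4) = 3*exp(2*x) - 4 changes sign at x = -log(3)/2 + log(2) inside [0, 1], so split the integral there.
∫[0,-log(3)/2 + log(2)] (3*exp(2*x) - 4) dx = log(9/16) + 1/2; the area of that piece is -1/2 + log(16/9).
∫[-log(3)/2 + log(2),1] (3*exp(2*x) - 4) dx = -6 - 2*log(3) + 4*log(2) + 3*exp(2)/2.
Total area = (-1/2 + log(16/9)) + (-6 - 2*log(3) + 4*log(2) + 3*exp(2)/2) = -13/2 - 4*log(3) + 8*log(2) + 3*exp(2)/2.

-13/2 - 4*log(3) + 8*log(2) + 3*exp(2)/2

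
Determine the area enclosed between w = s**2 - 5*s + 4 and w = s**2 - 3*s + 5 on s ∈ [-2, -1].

2

On [-2, -1], (s**2 - 5*s + 4) - (s**2 - 3*s + 5) = -2*s - 1 is ≥ 0 throughout, so the area is a single integral of |-2*s - 1|.
∫[-2,-1] (-2*s - 1) ds = 2.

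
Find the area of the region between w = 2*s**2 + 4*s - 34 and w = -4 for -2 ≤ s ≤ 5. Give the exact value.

154

The difference (2*s**2 + 4*s - 34) - (-4) = 2*s**2 + 4*s - 30 changes sign at s = 3 inside [-2, 5], so split the integral there.
∫[-2,3] (2*s**2 + 4*s - 30) ds = -350/3; the area of that piece is 350/3.
∫[3,5] (2*s**2 + 4*s - 30) ds = 112/3.
Total area = 350/3 + 112/3 = 154.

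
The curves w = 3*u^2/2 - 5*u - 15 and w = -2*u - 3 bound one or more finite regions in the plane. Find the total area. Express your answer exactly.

Set the curves equal: 3*u^2/2 - 5*u - 15 = -2*u - 3, so 3*u^2/2 - 3*u - 12 = 0, which factors as 3*(u - 4)*(u + 2)/2 = 0. The curves meet at u = -2, 4.
On [-2, 4], w = -2*u - 3 is on top; that piece has area ∫[-2,4] (-(3*u^2/2 - 3*u - 12)) du = 54.

54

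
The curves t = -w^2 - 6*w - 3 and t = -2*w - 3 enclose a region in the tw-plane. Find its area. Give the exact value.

Both boundary curves give t as a function of w, so integrate with respect to w. Setting them equal: -w^2 - 4*w = 0, i.e. -w*(w + 4) = 0, so they meet at w = -4, 0.
For w in [-4, 0], t = -w^2 - 6*w - 3 is on the right; area = ∫[-4,0] (-w^2 - 4*w) dw = 32/3.

32/3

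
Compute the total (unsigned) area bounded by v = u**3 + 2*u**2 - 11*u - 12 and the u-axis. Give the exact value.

The curve meets the u-axis where u**3 + 2*u**2 - 11*u - 12 = 0, i.e. (u - 3)*(u + 1)*(u + 4) = 0, at u = -4, -1, 3.
On [-4, -1] the curve lies above the axis; ∫[-4,-1] (u**3 + 2*u**2 - 11*u - 12) du = 99/4, giving area 99/4.
On [-1, 3] the curve lies below the axis; ∫[-1,3] (u**3 + 2*u**2 - 11*u - 12) du = -160/3, giving area 160/3.
Total area = 99/4 + 160/3 = 937/12.

937/12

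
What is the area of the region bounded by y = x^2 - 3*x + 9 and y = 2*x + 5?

9/2

Set the curves equal: x^2 - 3*x + 9 = 2*x + 5, so x^2 - 5*x + 4 = 0, which factors as (x - 4)*(x - 1) = 0. The curves meet at x = 1, 4.
On [1, 4], y = 2*x + 5 is on top; that piece has area ∫[1,4] (-(x^2 - 5*x + 4)) dx = 9/2.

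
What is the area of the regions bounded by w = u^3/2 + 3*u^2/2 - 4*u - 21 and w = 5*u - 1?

Set the curves equal: u^3/2 + 3*u^2/2 - 4*u - 21 = 5*u - 1, so u^3/2 + 3*u^2/2 - 9*u - 20 = 0, which factors as (u - 4)*(u + 2)*(u + 5)/2 = 0. The curves meet at u = -5, -2, 4.
On [-5, -2], w = u^3/2 + 3*u^2/2 - 4*u - 21 is on top; that piece has area ∫[-5,-2] (u^3/2 + 3*u^2/2 - 9*u - 20) du = 135/8.
On [-2, 4], w = 5*u - 1 is on top; that piece has area ∫[-2,4] (-(u^3/2 + 3*u^2/2 - 9*u - 20)) du = 108.
Total enclosed area = 135/8 + 108 = 999/8.

999/8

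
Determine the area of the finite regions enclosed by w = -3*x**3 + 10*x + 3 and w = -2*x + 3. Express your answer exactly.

24

Set the curves equal: -3*x**3 + 10*x + 3 = -2*x + 3, so -3*x**3 + 12*x = 0, which factors as -3*x*(x - 2)*(x + 2) = 0. The curves meet at x = -2, 0, 2.
On [-2, 0], w = -2*x + 3 is on top; that piece has area ∫[-2,0] (-(-3*x**3 + 12*x)) dx = 12.
On [0, 2], w = -3*x**3 + 10*x + 3 is on top; that piece has area ∫[0,2] (-3*x**3 + 12*x) dx = 12.
Total enclosed area = 12 + 12 = 24.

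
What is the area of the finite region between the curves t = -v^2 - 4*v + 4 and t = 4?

Both boundary curves give t as a function of v, so integrate with respect to v. Setting them equal: -v^2 - 4*v = 0, i.e. -v*(v + 4) = 0, so they meet at v = -4, 0.
For v in [-4, 0], t = -v^2 - 4*v + 4 is on the right; area = ∫[-4,0] (-v^2 - 4*v) dv = 32/3.

32/3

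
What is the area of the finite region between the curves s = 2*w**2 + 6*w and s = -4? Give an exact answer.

1/3

Both boundary curves give s as a function of w, so integrate with respect to w. Setting them equal: 2*w**2 + 6*w + 4 = 0, i.e. 2*(w + 1)*(w + 2) = 0, so they meet at w = -2, -1.
For w in [-2, -1], s = 2*w**2 + 6*w is on the left; area = ∫[-2,-1] (-(2*w**2 + 6*w + 4)) dw = 1/3.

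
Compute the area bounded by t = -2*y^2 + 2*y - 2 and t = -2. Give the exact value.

Both boundary curves give t as a function of y, so integrate with respect to y. Setting them equal: -2*y^2 + 2*y = 0, i.e. -2*y*(y - 1) = 0, so they meet at y = 0, 1.
For y in [0, 1], t = -2*y^2 + 2*y - 2 is on the right; area = ∫[0,1] (-2*y^2 + 2*y) dy = 1/3.

1/3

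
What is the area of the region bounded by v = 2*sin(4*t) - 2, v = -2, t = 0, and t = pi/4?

1

On [0, pi/4], (2*sin(4*t) - 2) - (-2) = 2*sin(4*t) is ≥ 0 throughout, so the area is a single integral of |2*sin(4*t)|.
∫[0,pi/4] (2*sin(4*t)) dt = 1.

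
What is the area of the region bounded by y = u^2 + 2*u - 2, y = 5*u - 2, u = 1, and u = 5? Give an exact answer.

The difference (u^2 + 2*u - 2) - (5*u - 2) = u^2 - 3*u changes sign at u = 3 inside [1, 5], so split the integral there.
∫[1,3] (u^2 - 3*u) du = -10/3; the area of that piece is 10/3.
∫[3,5] (u^2 - 3*u) du = 26/3.
Total area = 10/3 + 26/3 = 12.

12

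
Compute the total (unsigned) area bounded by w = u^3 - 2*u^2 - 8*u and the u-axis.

The curve meets the u-axis where u^3 - 2*u^2 - 8*u = 0, i.e. u*(u - 4)*(u + 2) = 0, at u = -2, 0, 4.
On [-2, 0] the curve lies above the axis; ∫[-2,0] (u^3 - 2*u^2 - 8*u) du = 20/3, giving area 20/3.
On [0, 4] the curve lies below the axis; ∫[0,4] (u^3 - 2*u^2 - 8*u) du = -128/3, giving area 128/3.
Total area = 20/3 + 128/3 = 148/3.

148/3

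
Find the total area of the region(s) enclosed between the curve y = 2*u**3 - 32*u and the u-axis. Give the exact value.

The curve meets the u-axis where 2*u**3 - 32*u = 0, i.e. 2*u*(u - 4)*(u + 4) = 0, at u = -4, 0, 4.
On [-4, 0] the curve lies above the axis; ∫[-4,0] (2*u**3 - 32*u) du = 128, giving area 128.
On [0, 4] the curve lies below the axis; ∫[0,4] (2*u**3 - 32*u) du = -128, giving area 128.
Total area = 128 + 128 = 256.

256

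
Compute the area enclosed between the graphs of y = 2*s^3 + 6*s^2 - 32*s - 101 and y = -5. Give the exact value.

517

Set the curves equal: 2*s^3 + 6*s^2 - 32*s - 101 = -5, so 2*s^3 + 6*s^2 - 32*s - 96 = 0, which factors as 2*(s - 4)*(s + 3)*(s + 4) = 0. The curves meet at s = -4, -3, 4.
On [-4, -3], y = 2*s^3 + 6*s^2 - 32*s - 101 is on top; that piece has area ∫[-4,-3] (2*s^3 + 6*s^2 - 32*s - 96) ds = 5/2.
On [-3, 4], y = -5 is on top; that piece has area ∫[-3,4] (-(2*s^3 + 6*s^2 - 32*s - 96)) ds = 1029/2.
Total enclosed area = 5/2 + 1029/2 = 517.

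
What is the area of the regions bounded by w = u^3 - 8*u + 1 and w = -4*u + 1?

Set the curves equal: u^3 - 8*u + 1 = -4*u + 1, so u^3 - 4*u = 0, which factors as u*(u - 2)*(u + 2) = 0. The curves meet at u = -2, 0, 2.
On [-2, 0], w = u^3 - 8*u + 1 is on top; that piece has area ∫[-2,0] (u^3 - 4*u) du = 4.
On [0, 2], w = -4*u + 1 is on top; that piece has area ∫[0,2] (-(u^3 - 4*u)) du = 4.
Total enclosed area = 4 + 4 = 8.

8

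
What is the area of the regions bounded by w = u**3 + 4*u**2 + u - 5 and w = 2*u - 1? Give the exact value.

Set the curves equal: u**3 + 4*u**2 + u - 5 = 2*u - 1, so u**3 + 4*u**2 - u - 4 = 0, which factors as (u - 1)*(u + 1)*(u + 4) = 0. The curves meet at u = -4, -1, 1.
On [-4, -1], w = u**3 + 4*u**2 + u - 5 is on top; that piece has area ∫[-4,-1] (u**3 + 4*u**2 - u - 4) du = 63/4.
On [-1, 1], w = 2*u - 1 is on top; that piece has area ∫[-1,1] (-(u**3 + 4*u**2 - u - 4)) du = 16/3.
Total enclosed area = 63/4 + 16/3 = 253/12.

253/12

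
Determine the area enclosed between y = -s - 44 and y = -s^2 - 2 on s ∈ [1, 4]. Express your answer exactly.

225/2

On [1, 4], (-s - 44) - (-s^2 - 2) = s^2 - s - 42 is ≤ 0 throughout, so the area is a single integral of |s^2 - s - 42|.
∫[1,4] (s^2 - s - 42) ds = -225/2; the area of that piece is 225/2.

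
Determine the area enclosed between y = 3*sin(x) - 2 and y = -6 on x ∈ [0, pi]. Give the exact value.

On [0, pi], (3*sin(x) - 2) - (-6) = 3*sin(x) + 4 is ≥ 0 throughout, so the area is a single integral of |3*sin(x) + 4|.
∫[0,pi] (3*sin(x) + 4) dx = 6 + 4*pi.

6 + 4*pi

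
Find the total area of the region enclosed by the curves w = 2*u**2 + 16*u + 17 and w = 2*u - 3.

9

Set the curves equal: 2*u**2 + 16*u + 17 = 2*u - 3, so 2*u**2 + 14*u + 20 = 0, which factors as 2*(u + 2)*(u + 5) = 0. The curves meet at u = -5, -2.
On [-5, -2], w = 2*u - 3 is on top; that piece has area ∫[-5,-2] (-(2*u**2 + 14*u + 20)) du = 9.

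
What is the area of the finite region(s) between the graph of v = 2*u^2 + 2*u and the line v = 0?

The curve meets the u-axis where 2*u^2 + 2*u = 0, i.e. 2*u*(u + 1) = 0, at u = -1, 0.
On [-1, 0] the curve lies below the axis; ∫[-1,0] (2*u^2 + 2*u) du = -1/3, giving area 1/3.

1/3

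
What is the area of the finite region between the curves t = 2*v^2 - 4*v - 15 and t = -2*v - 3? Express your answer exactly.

125/3

Both boundary curves give t as a function of v, so integrate with respect to v. Setting them equal: 2*v^2 - 2*v - 12 = 0, i.e. 2*(v - 3)*(v + 2) = 0, so they meet at v = -2, 3.
For v in [-2, 3], t = 2*v^2 - 4*v - 15 is on the left; area = ∫[-2,3] (-(2*v^2 - 2*v - 12)) dv = 125/3.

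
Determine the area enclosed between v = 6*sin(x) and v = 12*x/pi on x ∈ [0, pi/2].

6 - 3*pi/2

On [0, pi/2], (6*sin(x)) - (12*x/pi) = -12*x/pi + 6*sin(x) is ≥ 0 throughout, so the area is a single integral of |-12*x/pi + 6*sin(x)|.
∫[0,pi/2] (-12*x/pi + 6*sin(x)) dx = 6 - 3*pi/2.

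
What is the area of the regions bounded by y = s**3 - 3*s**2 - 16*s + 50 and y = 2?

Set the curves equal: s**3 - 3*s**2 - 16*s + 50 = 2, so s**3 - 3*s**2 - 16*s + 48 = 0, which factors as (s - 4)*(s - 3)*(s + 4) = 0. The curves meet at s = -4, 3, 4.
On [-4, 3], y = s**3 - 3*s**2 - 16*s + 50 is on top; that piece has area ∫[-4,3] (s**3 - 3*s**2 - 16*s + 48) ds = 1029/4.
On [3, 4], y = 2 is on top; that piece has area ∫[3,4] (-(s**3 - 3*s**2 - 16*s + 48)) ds = 5/4.
Total enclosed area = 1029/4 + 5/4 = 517/2.

517/2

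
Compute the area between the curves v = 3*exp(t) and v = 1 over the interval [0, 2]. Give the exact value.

On [0, 2], (3*exp(t)) - (1) = 3*exp(t) - 1 is ≥ 0 throughout, so the area is a single integral of |3*exp(t) - 1|.
∫[0,2] (3*exp(t) - 1) dt = -5 + 3*exp(2).

-5 + 3*exp(2)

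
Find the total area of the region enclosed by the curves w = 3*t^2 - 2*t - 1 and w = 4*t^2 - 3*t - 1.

Set the curves equal: 3*t^2 - 2*t - 1 = 4*t^2 - 3*t - 1, so -t^2 + t = 0, which factors as -t*(t - 1) = 0. The curves meet at t = 0, 1.
On [0, 1], w = 3*t^2 - 2*t - 1 is on top; that piece has area ∫[0,1] (-t^2 + t) dt = 1/6.

1/6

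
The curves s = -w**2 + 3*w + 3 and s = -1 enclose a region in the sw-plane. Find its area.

Both boundary curves give s as a function of w, so integrate with respect to w. Setting them equal: -w**2 + 3*w + 4 = 0, i.e. -(w - 4)*(w + 1) = 0, so they meet at w = -1, 4.
For w in [-1, 4], s = -w**2 + 3*w + 3 is on the right; area = ∫[-1,4] (-w**2 + 3*w + 4) dw = 125/6.

125/6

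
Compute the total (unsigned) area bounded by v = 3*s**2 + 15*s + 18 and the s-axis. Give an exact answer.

1/2

The curve meets the s-axis where 3*s**2 + 15*s + 18 = 0, i.e. 3*(s + 2)*(s + 3) = 0, at s = -3, -2.
On [-3, -2] the curve lies below the axis; ∫[-3,-2] (3*s**2 + 15*s + 18) ds = -1/2, giving area 1/2.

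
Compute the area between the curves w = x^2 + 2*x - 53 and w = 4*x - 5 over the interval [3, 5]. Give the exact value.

238/3

On [3, 5], (x^2 + 2*x - 53) - (4*x - 5) = x^2 - 2*x - 48 is ≤ 0 throughout, so the area is a single integral of |x^2 - 2*x - 48|.
∫[3,5] (x^2 - 2*x - 48) dx = -238/3; the area of that piece is 238/3.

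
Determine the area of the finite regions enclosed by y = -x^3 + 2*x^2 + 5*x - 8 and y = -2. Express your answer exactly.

Set the curves equal: -x^3 + 2*x^2 + 5*x - 8 = -2, so -x^3 + 2*x^2 + 5*x - 6 = 0, which factors as -(x - 3)*(x - 1)*(x + 2) = 0. The curves meet at x = -2, 1, 3.
On [-2, 1], y = -2 is on top; that piece has area ∫[-2,1] (-(-x^3 + 2*x^2 + 5*x - 6)) dx = 63/4.
On [1, 3], y = -x^3 + 2*x^2 + 5*x - 8 is on top; that piece has area ∫[1,3] (-x^3 + 2*x^2 + 5*x - 6) dx = 16/3.
Total enclosed area = 63/4 + 16/3 = 253/12.

253/12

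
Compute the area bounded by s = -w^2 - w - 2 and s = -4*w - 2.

Both boundary curves give s as a function of w, so integrate with respect to w. Setting them equal: -w^2 + 3*w = 0, i.e. -w*(w - 3) = 0, so they meet at w = 0, 3.
For w in [0, 3], s = -w^2 - w - 2 is on the right; area = ∫[0,3] (-w^2 + 3*w) dw = 9/2.

9/2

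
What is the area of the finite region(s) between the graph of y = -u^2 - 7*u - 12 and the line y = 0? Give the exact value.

The curve meets the u-axis where -u^2 - 7*u - 12 = 0, i.e. -(u + 3)*(u + 4) = 0, at u = -4, -3.
On [-4, -3] the curve lies above the axis; ∫[-4,-3] (-u^2 - 7*u - 12) du = 1/6, giving area 1/6.

1/6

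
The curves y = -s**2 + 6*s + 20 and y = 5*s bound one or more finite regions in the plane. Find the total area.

243/2

Set the curves equal: -s**2 + 6*s + 20 = 5*s, so -s**2 + s + 20 = 0, which factors as -(s - 5)*(s + 4) = 0. The curves meet at s = -4, 5.
On [-4, 5], y = -s**2 + 6*s + 20 is on top; that piece has area ∫[-4,5] (-s**2 + s + 20) ds = 243/2.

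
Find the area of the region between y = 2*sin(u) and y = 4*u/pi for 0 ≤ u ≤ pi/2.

2 - pi/2

On [0, pi/2], (2*sin(u)) - (4*u/pi) = -4*u/pi + 2*sin(u) is ≥ 0 throughout, so the area is a single integral of |-4*u/pi + 2*sin(u)|.
∫[0,pi/2] (-4*u/pi + 2*sin(u)) du = 2 - pi/2.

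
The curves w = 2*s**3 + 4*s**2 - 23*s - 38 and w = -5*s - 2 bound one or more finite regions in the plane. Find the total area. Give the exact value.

443/3

Set the curves equal: 2*s**3 + 4*s**2 - 23*s - 38 = -5*s - 2, so 2*s**3 + 4*s**2 - 18*s - 36 = 0, which factors as 2*(s - 3)*(s + 2)*(s + 3) = 0. The curves meet at s = -3, -2, 3.
On [-3, -2], w = 2*s**3 + 4*s**2 - 23*s - 38 is on top; that piece has area ∫[-3,-2] (2*s**3 + 4*s**2 - 18*s - 36) ds = 11/6.
On [-2, 3], w = -5*s - 2 is on top; that piece has area ∫[-2,3] (-(2*s**3 + 4*s**2 - 18*s - 36)) ds = 875/6.
Total enclosed area = 11/6 + 875/6 = 443/3.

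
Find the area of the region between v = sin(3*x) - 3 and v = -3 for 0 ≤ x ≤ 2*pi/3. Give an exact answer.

The difference (sin(3*x) - 3) - (-3) = sin(3*x) changes sign at x = pi/3 inside [0, 2*pi/3], so split the integral there.
∫[0,pi/3] (sin(3*x)) dx = 2/3.
∫[pi/3,2*pi/3] (sin(3*x)) dx = -2/3; the area of that piece is 2/3.
Total area = 2/3 + 2/3 = 4/3.

4/3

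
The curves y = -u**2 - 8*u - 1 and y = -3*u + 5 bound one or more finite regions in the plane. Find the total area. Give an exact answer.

Set the curves equal: -u**2 - 8*u - 1 = -3*u + 5, so -u**2 - 5*u - 6 = 0, which factors as -(u + 2)*(u + 3) = 0. The curves meet at u = -3, -2.
On [-3, -2], y = -u**2 - 8*u - 1 is on top; that piece has area ∫[-3,-2] (-u**2 - 5*u - 6) du = 1/6.

1/6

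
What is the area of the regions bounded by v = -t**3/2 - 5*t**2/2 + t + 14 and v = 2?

Set the curves equal: -t**3/2 - 5*t**2/2 + t + 14 = 2, so -t**3/2 - 5*t**2/2 + t + 12 = 0, which factors as -(t - 2)*(t + 3)*(t + 4)/2 = 0. The curves meet at t = -4, -3, 2.
On [-4, -3], v = 2 is on top; that piece has area ∫[-4,-3] (-(-t**3/2 - 5*t**2/2 + t + 12)) dt = 11/24.
On [-3, 2], v = -t**3/2 - 5*t**2/2 + t + 14 is on top; that piece has area ∫[-3,2] (-t**3/2 - 5*t**2/2 + t + 12) dt = 875/24.
Total enclosed area = 11/24 + 875/24 = 443/12.

443/12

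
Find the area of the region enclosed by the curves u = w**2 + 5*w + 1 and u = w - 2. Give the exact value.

4/3

Both boundary curves give u as a function of w, so integrate with respect to w. Setting them equal: w**2 + 4*w + 3 = 0, i.e. (w + 1)*(w + 3) = 0, so they meet at w = -3, -1.
For w in [-3, -1], u = w**2 + 5*w + 1 is on the left; area = ∫[-3,-1] (-(w**2 + 4*w + 3)) dw = 4/3.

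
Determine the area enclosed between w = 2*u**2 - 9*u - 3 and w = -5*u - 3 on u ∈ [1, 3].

4

The difference (2*u**2 - 9*u - 3) - (-5*u - 3) = 2*u**2 - 4*u changes sign at u = 2 inside [1, 3], so split the integral there.
∫[1,2] (2*u**2 - 4*u) du = -4/3; the area of that piece is 4/3.
∫[2,3] (2*u**2 - 4*u) du = 8/3.
Total area = 4/3 + 8/3 = 4.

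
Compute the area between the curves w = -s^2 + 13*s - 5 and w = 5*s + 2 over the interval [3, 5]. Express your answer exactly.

On [3, 5], (-s^2 + 13*s - 5) - (5*s + 2) = -s^2 + 8*s - 7 is ≥ 0 throughout, so the area is a single integral of |-s^2 + 8*s - 7|.
∫[3,5] (-s^2 + 8*s - 7) ds = 52/3.

52/3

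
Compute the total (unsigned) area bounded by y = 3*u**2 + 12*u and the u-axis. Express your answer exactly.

The curve meets the u-axis where 3*u**2 + 12*u = 0, i.e. 3*u*(u + 4) = 0, at u = -4, 0.
On [-4, 0] the curve lies below the axis; ∫[-4,0] (3*u**2 + 12*u) du = -32, giving area 32.

32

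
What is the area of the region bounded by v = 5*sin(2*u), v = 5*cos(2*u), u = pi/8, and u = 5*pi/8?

On [pi/8, 5*pi/8], (5*sin(2*u)) - (5*cos(2*u)) = 5*sin(2*u) - 5*cos(2*u) is ≥ 0 throughout, so the area is a single integral of |5*sin(2*u) - 5*cos(2*u)|.
∫[pi/8,5*pi/8] (5*sin(2*u) - 5*cos(2*u)) du = 5*sqrt(2).

5*sqrt(2)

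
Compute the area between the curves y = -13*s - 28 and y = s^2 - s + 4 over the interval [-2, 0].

128/3

On [-2, 0], (-13*s - 28) - (s^2 - s + 4) = -s^2 - 12*s - 32 is ≤ 0 throughout, so the area is a single integral of |-s^2 - 12*s - 32|.
∫[-2,0] (-s^2 - 12*s - 32) ds = -128/3; the area of that piece is 128/3.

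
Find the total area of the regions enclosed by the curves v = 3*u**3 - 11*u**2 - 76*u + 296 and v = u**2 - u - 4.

4019/2

Set the curves equal: 3*u**3 - 11*u**2 - 76*u + 296 = u**2 - u - 4, so 3*u**3 - 12*u**2 - 75*u + 300 = 0, which factors as 3*(u - 5)*(u - 4)*(u + 5) = 0. The curves meet at u = -5, 4, 5.
On [-5, 4], v = 3*u**3 - 11*u**2 - 76*u + 296 is on top; that piece has area ∫[-5,4] (3*u**3 - 12*u**2 - 75*u + 300) du = 8019/4.
On [4, 5], v = u**2 - u - 4 is on top; that piece has area ∫[4,5] (-(3*u**3 - 12*u**2 - 75*u + 300)) du = 19/4.
Total enclosed area = 8019/4 + 19/4 = 4019/2.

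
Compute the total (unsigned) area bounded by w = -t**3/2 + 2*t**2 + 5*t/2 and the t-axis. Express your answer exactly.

The curve meets the t-axis where -t**3/2 + 2*t**2 + 5*t/2 = 0, i.e. -t*(t - 5)*(t + 1)/2 = 0, at t = -1, 0, 5.
On [-1, 0] the curve lies below the axis; ∫[-1,0] (-t**3/2 + 2*t**2 + 5*t/2) dt = -11/24, giving area 11/24.
On [0, 5] the curve lies above the axis; ∫[0,5] (-t**3/2 + 2*t**2 + 5*t/2) dt = 875/24, giving area 875/24.
Total area = 11/24 + 875/24 = 443/12.

443/12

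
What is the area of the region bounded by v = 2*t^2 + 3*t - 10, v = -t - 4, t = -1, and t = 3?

32

The difference (2*t^2 + 3*t - 10) - (-t - 4) = 2*t^2 + 4*t - 6 changes sign at t = 1 inside [-1, 3], so split the integral there.
∫[-1,1] (2*t^2 + 4*t - 6) dt = -32/3; the area of that piece is 32/3.
∫[1,3] (2*t^2 + 4*t - 6) dt = 64/3.
Total area = 32/3 + 64/3 = 32.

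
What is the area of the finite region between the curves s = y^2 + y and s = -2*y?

9/2

Both boundary curves give s as a function of y, so integrate with respect to y. Setting them equal: y^2 + 3*y = 0, i.e. y*(y + 3) = 0, so they meet at y = -3, 0.
For y in [-3, 0], s = y^2 + y is on the left; area = ∫[-3,0] (-(y^2 + 3*y)) dy = 9/2.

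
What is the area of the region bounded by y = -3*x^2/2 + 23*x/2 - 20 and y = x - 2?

Set the curves equal: -3*x^2/2 + 23*x/2 - 20 = x - 2, so -3*x^2/2 + 21*x/2 - 18 = 0, which factors as -3*(x - 4)*(x - 3)/2 = 0. The curves meet at x = 3, 4.
On [3, 4], y = -3*x^2/2 + 23*x/2 - 20 is on top; that piece has area ∫[3,4] (-3*x^2/2 + 21*x/2 - 18) dx = 1/4.

1/4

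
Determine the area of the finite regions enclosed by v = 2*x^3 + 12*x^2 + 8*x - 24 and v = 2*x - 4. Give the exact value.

Set the curves equal: 2*x^3 + 12*x^2 + 8*x - 24 = 2*x - 4, so 2*x^3 + 12*x^2 + 6*x - 20 = 0, which factors as 2*(x - 1)*(x + 2)*(x + 5) = 0. The curves meet at x = -5, -2, 1.
On [-5, -2], v = 2*x^3 + 12*x^2 + 8*x - 24 is on top; that piece has area ∫[-5,-2] (2*x^3 + 12*x^2 + 6*x - 20) dx = 81/2.
On [-2, 1], v = 2*x - 4 is on top; that piece has area ∫[-2,1] (-(2*x^3 + 12*x^2 + 6*x - 20)) dx = 81/2.
Total enclosed area = 81/2 + 81/2 = 81.

81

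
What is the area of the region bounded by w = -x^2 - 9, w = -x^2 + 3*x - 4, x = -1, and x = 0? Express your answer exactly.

7/2

On [-1, 0], (-x^2 - 9) - (-x^2 + 3*x - 4) = -3*x - 5 is ≤ 0 throughout, so the area is a single integral of |-3*x - 5|.
∫[-1,0] (-3*x - 5) dx = -7/2; the area of that piece is 7/2.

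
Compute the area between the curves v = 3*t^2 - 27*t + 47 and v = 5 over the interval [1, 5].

The difference (3*t^2 - 27*t + 47) - (5) = 3*t^2 - 27*t + 42 changes sign at t = 2 inside [1, 5], so split the integral there.
∫[1,2] (3*t^2 - 27*t + 42) dt = 17/2.
∫[2,5] (3*t^2 - 27*t + 42) dt = -81/2; the area of that piece is 81/2.
Total area = 17/2 + 81/2 = 49.

49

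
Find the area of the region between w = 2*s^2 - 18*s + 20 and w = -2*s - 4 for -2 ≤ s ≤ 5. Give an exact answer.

The difference (2*s^2 - 18*s + 20) - (-2*s - 4) = 2*s^2 - 16*s + 24 changes sign at s = 2 inside [-2, 5], so split the integral there.
∫[-2,2] (2*s^2 - 16*s + 24) ds = 320/3.
∫[2,5] (2*s^2 - 16*s + 24) ds = -18; the area of that piece is 18.
Total area = 320/3 + 18 = 374/3.

374/3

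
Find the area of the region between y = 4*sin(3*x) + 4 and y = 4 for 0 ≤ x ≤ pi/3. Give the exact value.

On [0, pi/3], (4*sin(3*x) + 4) - (4) = 4*sin(3*x) is ≥ 0 throughout, so the area is a single integral of |4*sin(3*x)|.
∫[0,pi/3] (4*sin(3*x)) dx = 8/3.

8/3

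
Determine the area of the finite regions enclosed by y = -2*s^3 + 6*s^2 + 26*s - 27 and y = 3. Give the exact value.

256

Set the curves equal: -2*s^3 + 6*s^2 + 26*s - 27 = 3, so -2*s^3 + 6*s^2 + 26*s - 30 = 0, which factors as -2*(s - 5)*(s - 1)*(s + 3) = 0. The curves meet at s = -3, 1, 5.
On [-3, 1], y = 3 is on top; that piece has area ∫[-3,1] (-(-2*s^3 + 6*s^2 + 26*s - 30)) ds = 128.
On [1, 5], y = -2*s^3 + 6*s^2 + 26*s - 27 is on top; that piece has area ∫[1,5] (-2*s^3 + 6*s^2 + 26*s - 30) ds = 128.
Total enclosed area = 128 + 128 = 256.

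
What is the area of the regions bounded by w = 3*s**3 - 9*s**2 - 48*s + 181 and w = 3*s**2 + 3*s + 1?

3901/4

Set the curves equal: 3*s**3 - 9*s**2 - 48*s + 181 = 3*s**2 + 3*s + 1, so 3*s**3 - 12*s**2 - 51*s + 180 = 0, which factors as 3*(s - 5)*(s - 3)*(s + 4) = 0. The curves meet at s = -4, 3, 5.
On [-4, 3], w = 3*s**3 - 9*s**2 - 48*s + 181 is on top; that piece has area ∫[-4,3] (3*s**3 - 12*s**2 - 51*s + 180) ds = 3773/4.
On [3, 5], w = 3*s**2 + 3*s + 1 is on top; that piece has area ∫[3,5] (-(3*s**3 - 12*s**2 - 51*s + 180)) ds = 32.
Total enclosed area = 3773/4 + 32 = 3901/4.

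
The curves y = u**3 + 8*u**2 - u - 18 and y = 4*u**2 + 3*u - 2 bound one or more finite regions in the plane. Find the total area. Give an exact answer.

148/3

Set the curves equal: u**3 + 8*u**2 - u - 18 = 4*u**2 + 3*u - 2, so u**3 + 4*u**2 - 4*u - 16 = 0, which factors as (u - 2)*(u + 2)*(u + 4) = 0. The curves meet at u = -4, -2, 2.
On [-4, -2], y = u**3 + 8*u**2 - u - 18 is on top; that piece has area ∫[-4,-2] (u**3 + 4*u**2 - 4*u - 16) du = 20/3.
On [-2, 2], y = 4*u**2 + 3*u - 2 is on top; that piece has area ∫[-2,2] (-(u**3 + 4*u**2 - 4*u - 16)) du = 128/3.
Total enclosed area = 20/3 + 128/3 = 148/3.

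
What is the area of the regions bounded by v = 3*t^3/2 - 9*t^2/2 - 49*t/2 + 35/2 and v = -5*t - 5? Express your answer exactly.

Set the curves equal: 3*t^3/2 - 9*t^2/2 - 49*t/2 + 35/2 = -5*t - 5, so 3*t^3/2 - 9*t^2/2 - 39*t/2 + 45/2 = 0, which factors as 3*(t - 5)*(t - 1)*(t + 3)/2 = 0. The curves meet at t = -3, 1, 5.
On [-3, 1], v = 3*t^3/2 - 9*t^2/2 - 49*t/2 + 35/2 is on top; that piece has area ∫[-3,1] (3*t^3/2 - 9*t^2/2 - 39*t/2 + 45/2) dt = 96.
On [1, 5], v = -5*t - 5 is on top; that piece has area ∫[1,5] (-(3*t^3/2 - 9*t^2/2 - 39*t/2 + 45/2)) dt = 96.
Total enclosed area = 96 + 96 = 192.

192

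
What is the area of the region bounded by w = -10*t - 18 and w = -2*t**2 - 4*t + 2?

Set the curves equal: -10*t - 18 = -2*t**2 - 4*t + 2, so 2*t**2 - 6*t - 20 = 0, which factors as 2*(t - 5)*(t + 2) = 0. The curves meet at t = -2, 5.
On [-2, 5], w = -2*t**2 - 4*t + 2 is on top; that piece has area ∫[-2,5] (-(2*t**2 - 6*t - 20)) dt = 343/3.

343/3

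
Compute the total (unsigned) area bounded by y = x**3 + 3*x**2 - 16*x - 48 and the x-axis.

The curve meets the x-axis where x**3 + 3*x**2 - 16*x - 48 = 0, i.e. (x - 4)*(x + 3)*(x + 4) = 0, at x = -4, -3, 4.
On [-4, -3] the curve lies above the axis; ∫[-4,-3] (x**3 + 3*x**2 - 16*x - 48) dx = 5/4, giving area 5/4.
On [-3, 4] the curve lies below the axis; ∫[-3,4] (x**3 + 3*x**2 - 16*x - 48) dx = -1029/4, giving area 1029/4.
Total area = 5/4 + 1029/4 = 517/2.

517/2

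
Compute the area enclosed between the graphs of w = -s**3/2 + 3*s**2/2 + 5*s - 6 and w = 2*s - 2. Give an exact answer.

81/4

Set the curves equal: -s**3/2 + 3*s**2/2 + 5*s - 6 = 2*s - 2, so -s**3/2 + 3*s**2/2 + 3*s - 4 = 0, which factors as -(s - 4)*(s - 1)*(s + 2)/2 = 0. The curves meet at s = -2, 1, 4.
On [-2, 1], w = 2*s - 2 is on top; that piece has area ∫[-2,1] (-(-s**3/2 + 3*s**2/2 + 3*s - 4)) ds = 81/8.
On [1, 4], w = -s**3/2 + 3*s**2/2 + 5*s - 6 is on top; that piece has area ∫[1,4] (-s**3/2 + 3*s**2/2 + 3*s - 4) ds = 81/8.
Total enclosed area = 81/8 + 81/8 = 81/4.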